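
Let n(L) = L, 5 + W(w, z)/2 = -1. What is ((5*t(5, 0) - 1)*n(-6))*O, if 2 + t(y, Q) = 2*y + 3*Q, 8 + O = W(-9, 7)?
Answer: 4680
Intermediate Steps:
W(w, z) = -12 (W(w, z) = -10 + 2*(-1) = -10 - 2 = -12)
O = -20 (O = -8 - 12 = -20)
t(y, Q) = -2 + 2*y + 3*Q (t(y, Q) = -2 + (2*y + 3*Q) = -2 + 2*y + 3*Q)
((5*t(5, 0) - 1)*n(-6))*O = ((5*(-2 + 2*5 + 3*0) - 1)*(-6))*(-20) = ((5*(-2 + 10 + 0) - 1)*(-6))*(-20) = ((5*8 - 1)*(-6))*(-20) = ((40 - 1)*(-6))*(-20) = (39*(-6))*(-20) = -234*(-20) = 4680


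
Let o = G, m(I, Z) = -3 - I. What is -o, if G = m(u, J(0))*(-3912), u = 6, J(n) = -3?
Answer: -35208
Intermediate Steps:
G = 35208 (G = (-3 - 1*6)*(-3912) = (-3 - 6)*(-3912) = -9*(-3912) = 35208)
o = 35208
-o = -1*35208 = -35208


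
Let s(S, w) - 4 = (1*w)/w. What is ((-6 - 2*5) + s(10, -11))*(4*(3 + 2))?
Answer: -220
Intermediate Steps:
s(S, w) = 5 (s(S, w) = 4 + (1*w)/w = 4 + w/w = 4 + 1 = 5)
((-6 - 2*5) + s(10, -11))*(4*(3 + 2)) = ((-6 - 2*5) + 5)*(4*(3 + 2)) = ((-6 - 10) + 5)*(4*5) = (-16 + 5)*20 = -11*20 = -220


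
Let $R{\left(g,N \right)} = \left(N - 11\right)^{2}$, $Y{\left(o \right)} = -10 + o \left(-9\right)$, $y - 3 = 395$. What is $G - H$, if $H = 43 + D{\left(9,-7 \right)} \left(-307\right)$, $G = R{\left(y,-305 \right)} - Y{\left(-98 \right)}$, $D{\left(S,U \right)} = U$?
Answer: $96792$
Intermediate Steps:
$y = 398$ ($y = 3 + 395 = 398$)
$Y{\left(o \right)} = -10 - 9 o$
$R{\left(g,N \right)} = \left(-11 + N\right)^{2}$
$G = 98984$ ($G = \left(-11 - 305\right)^{2} - \left(-10 - -882\right) = \left(-316\right)^{2} - \left(-10 + 882\right) = 99856 - 872 = 98984$)
$H = 2192$ ($H = 43 - -2149 = 43 + 2149 = 2192$)
$G - H = 98984 - 2192 = 96792$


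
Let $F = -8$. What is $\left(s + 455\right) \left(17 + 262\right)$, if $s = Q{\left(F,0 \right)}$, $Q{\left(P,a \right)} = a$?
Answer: $126945$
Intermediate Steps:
$s = 0$
$\left(s + 455\right) \left(17 + 262\right) = \left(0 + 455\right) \left(17 + 262\right) = 455 \cdot 279 = 126945$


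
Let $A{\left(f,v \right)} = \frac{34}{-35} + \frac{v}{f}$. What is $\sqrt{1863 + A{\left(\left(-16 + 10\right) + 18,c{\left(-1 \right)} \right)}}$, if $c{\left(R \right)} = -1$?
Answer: $\frac{\sqrt{82111785}}{210} \approx 43.15$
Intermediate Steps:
$A{\left(f,v \right)} = - \frac{34}{35} + \frac{v}{f}$ ($A{\left(f,v \right)} = 34 \left(- \frac{1}{35}\right) + \frac{v}{f} = - \frac{34}{35} + \frac{v}{f}$)
$\sqrt{1863 + A{\left(\left(-16 + 10\right) + 18,c{\left(-1 \right)} \right)}} = \sqrt{1863 - \left(\frac{34}{35} + \frac{1}{\left(-16 + 10\right) + 18}\right)} = \sqrt{1863 - \left(\frac{34}{35} + \frac{1}{-6 + 18}\right)} = \sqrt{1863 - \frac{443}{420}} = \sqrt{\frac{782017}{420}} = \frac{\sqrt{82111785}}{210}$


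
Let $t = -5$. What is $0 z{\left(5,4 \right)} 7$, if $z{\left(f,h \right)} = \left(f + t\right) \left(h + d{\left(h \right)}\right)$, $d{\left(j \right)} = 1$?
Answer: $0$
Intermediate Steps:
$z{\left(f,h \right)} = \left(1 + h\right) \left(-5 + f\right)$ ($z{\left(f,h \right)} = \left(f - 5\right) \left(h + 1\right) = \left(-5 + f\right) \left(1 + h\right) = \left(1 + h\right) \left(-5 + f\right)$)
$0 z{\left(5,4 \right)} 7 = 0 \left(-5 + 5 - 20 + 5 \cdot 4\right) 7 = 0 \left(-5 + 5 - 20 + 20\right) 7 = 0 \cdot 0 \cdot 7 = 0 \cdot 7 = 0$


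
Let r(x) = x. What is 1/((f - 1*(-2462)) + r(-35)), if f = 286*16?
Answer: 1/7003 ≈ 0.00014280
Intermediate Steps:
f = 4576
1/((f - 1*(-2462)) + r(-35)) = 1/((4576 - 1*(-2462)) - 35) = 1/((4576 + 2462) - 35) = 1/(7038 - 35) = 1/7003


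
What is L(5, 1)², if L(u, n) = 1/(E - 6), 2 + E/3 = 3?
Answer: ⅑ ≈ 0.11111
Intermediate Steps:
E = 3 (E = -6 + 3*3 = -6 + 9 = 3)
L(u, n) = -⅓ (L(u, n) = 1/(3 - 6) = 1/(-3) = -⅓)
L(5, 1)² = (-⅓)² = ⅑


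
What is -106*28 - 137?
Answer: -3105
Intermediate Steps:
-106*28 - 137 = -2968 - 137 = -3105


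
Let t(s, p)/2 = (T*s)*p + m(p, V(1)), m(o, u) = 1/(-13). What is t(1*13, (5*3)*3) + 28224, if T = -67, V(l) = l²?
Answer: -652160/13 ≈ -50166.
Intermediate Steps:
m(o, u) = -1/13
t(s, p) = -2/13 - 134*p*s (t(s, p) = 2*((-67*s)*p - 1/13) = 2*(-67*p*s - 1/13) = 2*(-1/13 - 67*p*s) = -2/13 - 134*p*s)
t(1*13, (5*3)*3) + 28224 = (-2/13 - 134*(5*3)*3*1*13) + 28224 = (-2/13 - 134*15*3*13) + 28224 = (-2/13 - 134*45*13) + 28224 = (-2/13 - 78390) + 28224 = -1019072/13 + 28224 = -652160/13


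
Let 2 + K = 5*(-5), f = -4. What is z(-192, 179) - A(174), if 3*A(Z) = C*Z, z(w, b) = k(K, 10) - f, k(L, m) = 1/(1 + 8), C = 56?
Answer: -29195/9 ≈ -3243.9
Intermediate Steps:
K = -27 (K = -2 + 5*(-5) = -2 - 25 = -27)
k(L, m) = 1/9
z(w, b) = 37/9 (z(w, b) = 1/9 - 1*(-4) = 1/9 + 4 = 37/9)
A(Z) = 56*Z/3 (A(Z) = (56*Z)/3 = 56*Z/3)
z(-192, 179) - A(174) = 37/9 - 56*174/3 = 37/9 - 1*3248 = 37/9 - 3248 = -29195/9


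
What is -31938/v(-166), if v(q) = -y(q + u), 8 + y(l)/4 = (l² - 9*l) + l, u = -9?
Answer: 15969/64034 ≈ 0.24938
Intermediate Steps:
y(l) = -32 - 32*l + 4*l² (y(l) = -32 + 4*((l² - 9*l) + l) = -32 + 4*(l² - 8*l) = -32 + (-32*l + 4*l²) = -32 - 32*l + 4*l²)
v(q) = -256 - 4*(-9 + q)² + 32*q (v(q) = -(-32 - 32*(q - 9) + 4*(q - 9)²) = -(-32 - 32*(-9 + q) + 4*(-9 + q)²) = -(-32 + (288 - 32*q) + 4*(-9 + q)²) = -(256 - 32*q + 4*(-9 + q)²) = -256 - 4*(-9 + q)² + 32*q)
-31938/v(-166) = -31938/(-580 - 4*(-166)² + 104*(-166)) = -31938/(-580 - 4*27556 - 17264) = -31938/(-580 - 110224 - 17264) = -31938/(-128068) = -31938*(-1/128068) = 15969/64034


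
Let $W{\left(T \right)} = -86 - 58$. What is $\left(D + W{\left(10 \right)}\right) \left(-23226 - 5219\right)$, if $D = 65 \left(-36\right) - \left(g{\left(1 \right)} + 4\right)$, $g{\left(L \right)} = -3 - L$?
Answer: $70657380$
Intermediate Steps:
$W{\left(T \right)} = -144$ ($W{\left(T \right)} = -86 - 58 = -144$)
$D = -2340$ ($D = 65 \left(-36\right) - \left(\left(-3 - 1\right) + 4\right) = -2340 - \left(\left(-3 - 1\right) + 4\right) = -2340 - \left(-4 + 4\right) = -2340 - 0 = -2340 + 0 = -2340$)
$\left(D + W{\left(10 \right)}\right) \left(-23226 - 5219\right) = \left(-2340 - 144\right) \left(-23226 - 5219\right) = \left(-2484\right) \left(-28445\right) = 70657380$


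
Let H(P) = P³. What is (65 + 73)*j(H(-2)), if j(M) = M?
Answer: -1104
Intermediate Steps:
(65 + 73)*j(H(-2)) = (65 + 73)*(-2)³ = 138*(-8) = -1104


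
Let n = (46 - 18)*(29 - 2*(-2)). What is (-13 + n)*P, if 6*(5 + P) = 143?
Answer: 102943/6 ≈ 17157.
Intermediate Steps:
P = 113/6 (P = -5 + (⅙)*143 = -5 + 143/6 = 113/6 ≈ 18.833)
n = 924 (n = 28*(29 + 4) = 28*33 = 924)
(-13 + n)*P = (-13 + 924)*(113/6) = 911*(113/6) = 102943/6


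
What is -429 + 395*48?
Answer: 18531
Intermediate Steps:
-429 + 395*48 = -429 + 18960 = 18531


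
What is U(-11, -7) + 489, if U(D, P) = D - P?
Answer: 485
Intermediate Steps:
U(-11, -7) + 489 = (-11 - 1*(-7)) + 489 = (-11 + 7) + 489 = -4 + 489 = 485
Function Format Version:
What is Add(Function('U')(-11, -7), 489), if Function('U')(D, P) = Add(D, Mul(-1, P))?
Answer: 485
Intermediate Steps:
Add(Function('U')(-11, -7), 489) = Add(Add(-11, Mul(-1, -7)), 489) = Add(Add(-11, 7), 489) = Add(-4, 489) = 485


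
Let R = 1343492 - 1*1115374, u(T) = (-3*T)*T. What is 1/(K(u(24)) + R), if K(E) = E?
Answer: 1/226390 ≈ 4.4172e-6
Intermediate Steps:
u(T) = -3*T²
R = 228118 (R = 1343492 - 1115374 = 228118)
1/(K(u(24)) + R) = 1/(-3*24² + 228118) = 1/(-3*576 + 228118) = 1/(-1728 + 228118) = 1/226390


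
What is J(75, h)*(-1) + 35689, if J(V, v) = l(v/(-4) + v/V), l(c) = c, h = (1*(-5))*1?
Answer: 2141269/60 ≈ 35688.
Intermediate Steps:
h = -5 (h = -5*1 = -5)
J(V, v) = -v/4 + v/V (J(V, v) = v/(-4) + v/V = v*(-¼) + v/V = -v/4 + v/V)
J(75, h)*(-1) + 35689 = (-¼*(-5) - 5/75)*(-1) + 35689 = (5/4 - 5*1/75)*(-1) + 35689 = (5/4 - 1/15)*(-1) + 35689 = (71/60)*(-1) + 35689 = -71/60 + 35689 = 2141269/60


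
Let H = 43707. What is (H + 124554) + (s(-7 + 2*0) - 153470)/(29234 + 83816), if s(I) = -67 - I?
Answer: 1902175252/11305 ≈ 1.6826e+5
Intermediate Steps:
(H + 124554) + (s(-7 + 2*0) - 153470)/(29234 + 83816) = (43707 + 124554) + ((-67 - (-7 + 2*0)) - 153470)/(29234 + 83816) = 168261 + ((-67 - (-7 + 0)) - 153470)/113050 = 168261 + ((-67 - 1*(-7)) - 153470)*(1/113050) = 168261 + ((-67 + 7) - 153470)*(1/113050) = 168261 + (-60 - 153470)*(1/113050) = 168261 - 153530*1/113050 = 168261 - 15353/11305 = 1902175252/11305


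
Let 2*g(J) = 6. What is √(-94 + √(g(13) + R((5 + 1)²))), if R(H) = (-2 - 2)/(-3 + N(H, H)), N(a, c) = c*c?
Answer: √(-157153806 + 6465*√200415)/1293 ≈ 9.6057*I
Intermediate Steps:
N(a, c) = c²
g(J) = 3 (g(J) = (½)*6 = 3)
R(H) = -4/(-3 + H²) (R(H) = (-2 - 2)/(-3 + H²) = -4/(-3 + H²))
√(-94 + √(g(13) + R((5 + 1)²))) = √(-94 + √(3 - 4/(-3 + ((5 + 1)²)²))) = √(-94 + √(3 - 4/(-3 + (6²)²))) = √(-94 + √(3 - 4/(-3 + 36²))) = √(-94 + √(3 - 4/(-3 + 1296))) = √(-94 + √(3 - 4/1293)) = √(-94 + √(3875/1293)) = √(-94 + 5*√200415/1293)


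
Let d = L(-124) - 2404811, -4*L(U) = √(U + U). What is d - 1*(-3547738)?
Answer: 1142927 - I*√62/2 ≈ 1.1429e+6 - 3.937*I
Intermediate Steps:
L(U) = -√2*√U/4 (L(U) = -√(U + U)/4 = -√2*√U/4)
d = -2404811 - I*√62/2 (d = -√2*√(-124)/4 - 2404811 = -√2*2*I*√31/4 - 2404811 = -I*√62/2 - 2404811 = -2404811 - I*√62/2 ≈ -2.4048e+6 - 3.937*I)
d - 1*(-3547738) = (-2404811 - I*√62/2) - 1*(-3547738) = (-2404811 - I*√62/2) + 3547738 = 1142927 - I*√62/2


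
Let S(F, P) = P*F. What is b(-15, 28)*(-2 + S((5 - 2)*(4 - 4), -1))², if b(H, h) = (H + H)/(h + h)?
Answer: -15/7 ≈ -2.1429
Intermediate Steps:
S(F, P) = F*P
b(H, h) = H/h (b(H, h) = (2*H)/((2*h)) = (2*H)*(1/(2*h)) = H/h)
b(-15, 28)*(-2 + S((5 - 2)*(4 - 4), -1))² = (-15/28)*(-2 + ((5 - 2)*(4 - 4))*(-1))² = (-15*1/28)*(-2 + (3*0)*(-1))² = -15*(-2 + 0*(-1))²/28 = -15*(-2 + 0)²/28 = -15/28*(-2)² = -15/28*4 = -15/7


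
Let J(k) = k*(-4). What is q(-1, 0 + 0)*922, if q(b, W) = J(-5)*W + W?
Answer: 0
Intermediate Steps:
J(k) = -4*k
q(b, W) = 21*W (q(b, W) = (-4*(-5))*W + W = 20*W + W = 21*W)
q(-1, 0 + 0)*922 = (21*(0 + 0))*922 = (21*0)*922 = 0*922 = 0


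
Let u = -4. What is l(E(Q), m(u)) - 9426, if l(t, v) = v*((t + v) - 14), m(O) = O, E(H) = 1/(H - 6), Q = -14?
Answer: -46769/5 ≈ -9353.8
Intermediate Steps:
E(H) = 1/(-6 + H)
l(t, v) = v*(-14 + t + v)
l(E(Q), m(u)) - 9426 = -4*(-14 + 1/(-6 - 14) - 4) - 9426 = -4*(-14 + 1/(-20) - 4) - 9426 = -4*(-14 - 1/20 - 4) - 9426 = -4*(-361/20) - 9426 = 361/5 - 9426 = -46769/5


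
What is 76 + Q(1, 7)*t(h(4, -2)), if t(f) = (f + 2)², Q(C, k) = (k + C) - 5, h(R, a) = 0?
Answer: 88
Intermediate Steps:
Q(C, k) = -5 + C + k (Q(C, k) = (C + k) - 5 = -5 + C + k)
t(f) = (2 + f)²
76 + Q(1, 7)*t(h(4, -2)) = 76 + (-5 + 1 + 7)*(2 + 0)² = 76 + 3*2² = 76 + 3*4 = 76 + 12 = 88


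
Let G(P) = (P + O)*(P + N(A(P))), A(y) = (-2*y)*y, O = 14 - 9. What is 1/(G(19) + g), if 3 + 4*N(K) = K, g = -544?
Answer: -1/4438 ≈ -0.00022533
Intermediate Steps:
O = 5
A(y) = -2*y**2
N(K) = -3/4 + K/4
G(P) = (5 + P)*(-3/4 + P - P**2/2) (G(P) = (P + 5)*(P + (-3/4 + (-2*P**2)/4)) = (5 + P)*(P + (-3/4 - P**2/2)) = (5 + P)*(-3/4 + P - P**2/2))
1/(G(19) + g) = 1/((-15/4 - 3/2*19**2 - 1/2*19**3 + (17/4)*19) - 544) = 1/((-15/4 - 3/2*361 - 1/2*6859 + 323/4) - 544) = 1/((-15/4 - 1083/2 - 6859/2 + 323/4) - 544) = 1/(-3894 - 544) = 1/(-4438) = -1/4438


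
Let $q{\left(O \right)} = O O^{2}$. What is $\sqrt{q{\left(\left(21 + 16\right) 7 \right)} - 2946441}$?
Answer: $\sqrt{14427538} \approx 3798.4$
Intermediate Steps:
$q{\left(O \right)} = O^{3}$
$\sqrt{q{\left(\left(21 + 16\right) 7 \right)} - 2946441} = \sqrt{\left(\left(21 + 16\right) 7\right)^{3} - 2946441} = \sqrt{\left(37 \cdot 7\right)^{3} - 2946441} = \sqrt{259^{3} - 2946441} = \sqrt{17373979 - 2946441} = \sqrt{14427538}$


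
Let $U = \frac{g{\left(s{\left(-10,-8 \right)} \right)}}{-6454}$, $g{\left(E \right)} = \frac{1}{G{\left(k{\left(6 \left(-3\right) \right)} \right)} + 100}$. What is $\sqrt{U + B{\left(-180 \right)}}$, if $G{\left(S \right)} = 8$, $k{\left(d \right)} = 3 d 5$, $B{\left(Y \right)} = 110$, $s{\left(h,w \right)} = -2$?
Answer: $\frac{\sqrt{1484552674878}}{116172} \approx 10.488$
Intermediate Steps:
$k{\left(d \right)} = 15 d$
$g{\left(E \right)} = \frac{1}{108}$ ($g{\left(E \right)} = \frac{1}{8 + 100} = \frac{1}{108}$)
$U = - \frac{1}{697032}$ ($U = \frac{1}{108 \left(-6454\right)} = \frac{1}{108} \left(- \frac{1}{6454}\right) = - \frac{1}{697032} \approx -1.4347 \cdot 10^{-6}$)
$\sqrt{U + B{\left(-180 \right)}} = \sqrt{- \frac{1}{697032} + 110} = \sqrt{\frac{76673519}{697032}} = \frac{\sqrt{1484552674878}}{116172}$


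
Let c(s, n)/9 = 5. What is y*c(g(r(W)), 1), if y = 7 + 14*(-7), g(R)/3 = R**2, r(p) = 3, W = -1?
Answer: -4095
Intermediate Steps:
g(R) = 3*R**2
c(s, n) = 45 (c(s, n) = 9*5 = 45)
y = -91 (y = 7 - 98 = -91)
y*c(g(r(W)), 1) = -91*45 = -4095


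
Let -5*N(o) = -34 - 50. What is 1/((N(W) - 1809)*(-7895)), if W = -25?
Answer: 1/14149419 ≈ 7.0674e-8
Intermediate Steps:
N(o) = 84/5 (N(o) = -(-34 - 50)/5 = -1/5*(-84) = 84/5)
1/((N(W) - 1809)*(-7895)) = 1/((84/5 - 1809)*(-7895)) = -1/7895/(-8961/5) = -5/8961*(-1/7895) = 1/14149419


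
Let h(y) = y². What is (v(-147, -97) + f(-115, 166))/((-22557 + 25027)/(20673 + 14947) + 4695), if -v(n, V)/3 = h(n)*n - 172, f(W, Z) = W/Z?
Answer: 216733177315/106775267 ≈ 2029.8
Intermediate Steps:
v(n, V) = 516 - 3*n³ (v(n, V) = -3*(n²*n - 172) = -3*(n³ - 172) = -3*(-172 + n³) = 516 - 3*n³)
(v(-147, -97) + f(-115, 166))/((-22557 + 25027)/(20673 + 14947) + 4695) = ((516 - 3*(-147)³) - 115/166)/((-22557 + 25027)/(20673 + 14947) + 4695) = ((516 - 3*(-3176523)) - 115*1/166)/(2470/35620 + 4695) = ((516 + 9529569) - 115/166)/(2470*(1/35620) + 4695) = (9530085 - 115/166)/(19/274 + 4695) = 1581993995/(166*(1286449/274)) = (1581993995/166)*(274/1286449) = 216733177315/106775267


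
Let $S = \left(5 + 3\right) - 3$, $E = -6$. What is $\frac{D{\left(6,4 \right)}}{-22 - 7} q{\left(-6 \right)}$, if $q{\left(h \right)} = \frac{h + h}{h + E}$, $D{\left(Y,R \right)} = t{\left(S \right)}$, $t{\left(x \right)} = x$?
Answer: $- \frac{5}{29} \approx -0.17241$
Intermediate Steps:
$S = 5$ ($S = 8 - 3 = 5$)
$D{\left(Y,R \right)} = 5$
$q{\left(h \right)} = \frac{2 h}{-6 + h}$ ($q{\left(h \right)} = \frac{h + h}{h - 6} = \frac{2 h}{-6 + h}$)
$\frac{D{\left(6,4 \right)}}{-22 - 7} q{\left(-6 \right)} = \frac{5}{-22 - 7} \cdot 2 \left(-6\right) \frac{1}{-6 - 6} = \frac{5}{-29} \cdot 2 \left(-6\right) \frac{1}{-12} = 5 \left(- \frac{1}{29}\right) 2 \left(-6\right) \left(- \frac{1}{12}\right) = \left(- \frac{5}{29}\right) 1 = - \frac{5}{29}$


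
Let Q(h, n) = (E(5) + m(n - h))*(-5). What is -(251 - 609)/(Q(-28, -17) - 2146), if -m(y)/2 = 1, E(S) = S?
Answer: -358/2161 ≈ -0.16566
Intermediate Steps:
m(y) = -2 (m(y) = -2*1 = -2)
Q(h, n) = -15 (Q(h, n) = (5 - 2)*(-5) = 3*(-5) = -15)
-(251 - 609)/(Q(-28, -17) - 2146) = -(251 - 609)/(-15 - 2146) = -(-358)/(-2161) = -(-358)*(-1)/2161 = -1*358/2161 = -358/2161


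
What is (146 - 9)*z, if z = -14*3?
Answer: -5754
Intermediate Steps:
z = -42
(146 - 9)*z = (146 - 9)*(-42) = 137*(-42) = -5754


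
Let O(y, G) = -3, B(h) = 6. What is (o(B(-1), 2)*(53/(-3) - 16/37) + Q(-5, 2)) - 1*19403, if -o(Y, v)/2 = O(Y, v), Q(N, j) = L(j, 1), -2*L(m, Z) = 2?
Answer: -721966/37 ≈ -19513.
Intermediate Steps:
L(m, Z) = -1 (L(m, Z) = -1/2*2 = -1)
Q(N, j) = -1
o(Y, v) = 6 (o(Y, v) = -2*(-3) = 6)
(o(B(-1), 2)*(53/(-3) - 16/37) + Q(-5, 2)) - 1*19403 = (6*(53/(-3) - 16/37) - 1) - 1*19403 = (6*(53*(-1/3) - 16*1/37) - 1) - 19403 = (6*(-53/3 - 16/37) - 1) - 19403 = (6*(-2009/111) - 1) - 19403 = (-4018/37 - 1) - 19403 = -4055/37 - 19403 = -721966/37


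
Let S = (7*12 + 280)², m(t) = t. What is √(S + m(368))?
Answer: 16*√519 ≈ 364.51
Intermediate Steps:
S = 132496 (S = (84 + 280)² = 364² = 132496)
√(S + m(368)) = √(132496 + 368) = √132864 = 16*√519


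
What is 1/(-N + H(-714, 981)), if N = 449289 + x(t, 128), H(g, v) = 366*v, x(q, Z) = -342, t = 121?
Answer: -1/89901 ≈ -1.1123e-5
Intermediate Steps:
N = 448947 (N = 449289 - 342 = 448947)
1/(-N + H(-714, 981)) = 1/(-1*448947 + 366*981) = 1/(-448947 + 359046) = 1/(-89901) = -1/89901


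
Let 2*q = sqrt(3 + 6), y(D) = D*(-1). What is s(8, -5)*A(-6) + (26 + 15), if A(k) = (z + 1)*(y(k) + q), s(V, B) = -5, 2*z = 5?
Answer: -361/4 ≈ -90.250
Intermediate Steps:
z = 5/2 (z = (1/2)*5 = 5/2 ≈ 2.5000)
y(D) = -D
q = 3/2 (q = sqrt(3 + 6)/2 = sqrt(9)/2 = (1/2)*3 = 3/2 ≈ 1.5000)
A(k) = 21/4 - 7*k/2 (A(k) = (5/2 + 1)*(-k + 3/2) = 7*(3/2 - k)/2 = 21/4 - 7*k/2)
s(8, -5)*A(-6) + (26 + 15) = -5*(21/4 - 7/2*(-6)) + (26 + 15) = -5*(21/4 + 21) + 41 = -5*105/4 + 41 = -525/4 + 41 = -361/4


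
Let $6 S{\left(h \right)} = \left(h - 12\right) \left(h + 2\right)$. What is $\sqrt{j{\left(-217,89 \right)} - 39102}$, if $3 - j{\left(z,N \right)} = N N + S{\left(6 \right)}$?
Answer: $2 i \sqrt{11753} \approx 216.82 i$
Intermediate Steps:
$S{\left(h \right)} = \frac{\left(-12 + h\right) \left(2 + h\right)}{6}$ ($S{\left(h \right)} = \frac{\left(h - 12\right) \left(h + 2\right)}{6} = \frac{\left(-12 + h\right) \left(2 + h\right)}{6}$)
$j{\left(z,N \right)} = 11 - N^{2}$ ($j{\left(z,N \right)} = 3 - \left(N N - \left(14 - 6\right)\right) = 3 - \left(N^{2} - 8\right) = 3 - \left(-8 + N^{2}\right) = 11 - N^{2}$)
$\sqrt{j{\left(-217,89 \right)} - 39102} = \sqrt{\left(11 - 89^{2}\right) - 39102} = \sqrt{\left(11 - 7921\right) - 39102} = \sqrt{-7910 - 39102} = \sqrt{-47012} = 2 i \sqrt{11753}$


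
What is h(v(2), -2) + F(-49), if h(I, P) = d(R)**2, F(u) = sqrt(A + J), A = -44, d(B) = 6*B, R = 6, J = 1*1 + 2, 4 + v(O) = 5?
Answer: 1296 + I*sqrt(41) ≈ 1296.0 + 6.4031*I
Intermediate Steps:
v(O) = 1 (v(O) = -4 + 5 = 1)
J = 3 (J = 1 + 2 = 3)
F(u) = I*sqrt(41) (F(u) = sqrt(-44 + 3) = sqrt(-41) = I*sqrt(41))
h(I, P) = 1296 (h(I, P) = (6*6)**2 = 36**2 = 1296)
h(v(2), -2) + F(-49) = 1296 + I*sqrt(41)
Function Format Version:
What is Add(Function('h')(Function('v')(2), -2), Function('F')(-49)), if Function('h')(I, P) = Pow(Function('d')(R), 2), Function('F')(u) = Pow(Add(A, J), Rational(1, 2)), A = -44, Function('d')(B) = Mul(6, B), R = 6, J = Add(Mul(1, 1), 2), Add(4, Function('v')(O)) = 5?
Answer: Add(1296, Mul(I, Pow(41, Rational(1, 2)))) ≈ Add(1296.0, Mul(6.4031, I))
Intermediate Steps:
Function('v')(O) = 1 (Function('v')(O) = Add(-4, 5) = 1)
J = 3 (J = Add(1, 2) = 3)
Function('F')(u) = Mul(I, Pow(41, Rational(1, 2))) (Function('F')(u) = Pow(Add(-44, 3), Rational(1, 2)) = Pow(-41, Rational(1, 2)) = Mul(I, Pow(41, Rational(1, 2))))
Function('h')(I, P) = 1296 (Function('h')(I, P) = Pow(Mul(6, 6), 2) = Pow(36, 2) = 1296)
Add(Function('h')(Function('v')(2), -2), Function('F')(-49)) = Add(1296, Mul(I, Pow(41, Rational(1, 2))))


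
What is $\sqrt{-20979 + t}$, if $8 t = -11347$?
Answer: $\frac{i \sqrt{358358}}{4} \approx 149.66 i$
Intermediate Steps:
$t = - \frac{11347}{8}$ ($t = \frac{1}{8} \left(-11347\right) = - \frac{11347}{8} \approx -1418.4$)
$\sqrt{-20979 + t} = \sqrt{-20979 - \frac{11347}{8}} = \sqrt{- \frac{179179}{8}} = \frac{i \sqrt{358358}}{4}$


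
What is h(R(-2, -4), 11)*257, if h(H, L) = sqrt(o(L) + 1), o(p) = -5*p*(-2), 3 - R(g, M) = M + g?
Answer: 257*sqrt(111) ≈ 2707.7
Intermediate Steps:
R(g, M) = 3 - M - g (R(g, M) = 3 - (M + g) = 3 + (-M - g) = 3 - M - g)
o(p) = 10*p
h(H, L) = sqrt(1 + 10*L) (h(H, L) = sqrt(10*L + 1) = sqrt(1 + 10*L))
h(R(-2, -4), 11)*257 = sqrt(1 + 10*11)*257 = sqrt(1 + 110)*257 = sqrt(111)*257 = 257*sqrt(111)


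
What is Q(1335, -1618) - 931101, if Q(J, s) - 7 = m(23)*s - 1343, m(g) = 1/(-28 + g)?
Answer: -4660567/5 ≈ -9.3211e+5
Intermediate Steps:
Q(J, s) = -1336 - s/5 (Q(J, s) = 7 + (s/(-28 + 23) - 1343) = 7 + (s/(-5) - 1343) = 7 + (-s/5 - 1343) = 7 + (-1343 - s/5) = -1336 - s/5)
Q(1335, -1618) - 931101 = (-1336 - ⅕*(-1618)) - 931101 = (-1336 + 1618/5) - 931101 = -5062/5 - 931101 = -4660567/5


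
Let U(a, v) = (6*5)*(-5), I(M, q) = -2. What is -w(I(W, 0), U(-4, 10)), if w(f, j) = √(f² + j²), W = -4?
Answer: -2*√5626 ≈ -150.01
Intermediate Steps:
U(a, v) = -150 (U(a, v) = 30*(-5) = -150)
-w(I(W, 0), U(-4, 10)) = -√((-2)² + (-150)²) = -√(4 + 22500) = -√22504 = -2*√5626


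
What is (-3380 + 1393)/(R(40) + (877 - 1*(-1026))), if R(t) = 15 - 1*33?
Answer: -1987/1885 ≈ -1.0541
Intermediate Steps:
R(t) = -18 (R(t) = 15 - 33 = -18)
(-3380 + 1393)/(R(40) + (877 - 1*(-1026))) = (-3380 + 1393)/(-18 + (877 - 1*(-1026))) = -1987/(-18 + (877 + 1026)) = -1987/(-18 + 1903) = -1987/1885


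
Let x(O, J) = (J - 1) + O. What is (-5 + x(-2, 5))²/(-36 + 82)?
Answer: 9/46 ≈ 0.19565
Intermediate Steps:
x(O, J) = -1 + J + O (x(O, J) = (-1 + J) + O = -1 + J + O)
(-5 + x(-2, 5))²/(-36 + 82) = (-5 + (-1 + 5 - 2))²/(-36 + 82) = (-5 + 2)²/46 = (-3)²*(1/46) = 9*(1/46) = 9/46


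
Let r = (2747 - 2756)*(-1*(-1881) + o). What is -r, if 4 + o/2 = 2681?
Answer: 65115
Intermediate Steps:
o = 5354 (o = -8 + 2*2681 = -8 + 5362 = 5354)
r = -65115 (r = (2747 - 2756)*(-1*(-1881) + 5354) = -9*(1881 + 5354) = -9*7235 = -65115)
-r = -1*(-65115) = 65115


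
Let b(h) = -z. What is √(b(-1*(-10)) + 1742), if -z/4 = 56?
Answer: √1966 ≈ 44.340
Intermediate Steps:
z = -224 (z = -4*56 = -224)
b(h) = 224 (b(h) = -1*(-224) = 224)
√(b(-1*(-10)) + 1742) = √(224 + 1742) = √1966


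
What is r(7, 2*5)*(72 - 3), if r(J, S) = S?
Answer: 690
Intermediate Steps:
r(7, 2*5)*(72 - 3) = (2*5)*(72 - 3) = 10*69 = 690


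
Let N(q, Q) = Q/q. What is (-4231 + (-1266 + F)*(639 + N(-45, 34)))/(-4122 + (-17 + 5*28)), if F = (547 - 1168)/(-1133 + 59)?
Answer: 4359792517/21474630 ≈ 203.02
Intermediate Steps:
F = 207/358 (F = -621/(-1074) = -621*(-1/1074) = 207/358 ≈ 0.57821)
(-4231 + (-1266 + F)*(639 + N(-45, 34)))/(-4122 + (-17 + 5*28)) = (-4231 + (-1266 + 207/358)*(639 + 34/(-45)))/(-4122 + (-17 + 5*28)) = (-4231 - 453021*(639 + 34*(-1/45))/358)/(-4122 + (-17 + 140)) = (-4231 - 453021*(639 - 34/45)/358)/(-4122 + 123) = (-4231 - 453021/358*28721/45)/(-3999) = (-4231 - 4337072047/5370)*(-1/3999) = -4359792517/5370*(-1/3999) = 4359792517/21474630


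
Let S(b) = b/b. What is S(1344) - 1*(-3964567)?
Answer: 3964568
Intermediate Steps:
S(b) = 1
S(1344) - 1*(-3964567) = 1 - 1*(-3964567) = 1 + 3964567 = 3964568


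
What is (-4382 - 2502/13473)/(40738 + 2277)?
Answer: -6560132/64393455 ≈ -0.10188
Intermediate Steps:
(-4382 - 2502/13473)/(40738 + 2277) = (-4382 - 2502*1/13473)/43015 = (-4382 - 278/1497)*(1/43015) = -6560132/1497*1/43015 = -6560132/64393455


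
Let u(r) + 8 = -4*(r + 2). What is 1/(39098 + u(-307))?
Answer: 1/40310 ≈ 2.4808e-5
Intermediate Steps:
u(r) = -16 - 4*r (u(r) = -8 - 4*(r + 2) = -8 - 4*(2 + r) = -8 + (-8 - 4*r) = -16 - 4*r)
1/(39098 + u(-307)) = 1/(39098 + (-16 - 4*(-307))) = 1/(39098 + (-16 + 1228)) = 1/(39098 + 1212) = 1/40310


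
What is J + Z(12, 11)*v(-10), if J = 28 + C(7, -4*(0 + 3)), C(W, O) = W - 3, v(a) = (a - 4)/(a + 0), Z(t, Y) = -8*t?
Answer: -512/5 ≈ -102.40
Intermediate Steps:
v(a) = (-4 + a)/a
C(W, O) = -3 + W
J = 32 (J = 28 + (-3 + 7) = 28 + 4 = 32)
J + Z(12, 11)*v(-10) = 32 + (-8*12)*((-4 - 10)/(-10)) = 32 - (-48)*(-14)/5 = 32 - 96*7/5 = 32 - 672/5 = -512/5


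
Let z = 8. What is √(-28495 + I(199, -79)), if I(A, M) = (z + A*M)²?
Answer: 3*√27429986 ≈ 15712.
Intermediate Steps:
I(A, M) = (8 + A*M)²
√(-28495 + I(199, -79)) = √(-28495 + (8 + 199*(-79))²) = √(-28495 + (8 - 15721)²) = √(-28495 + (-15713)²) = √(-28495 + 246898369) = √246869874 = 3*√27429986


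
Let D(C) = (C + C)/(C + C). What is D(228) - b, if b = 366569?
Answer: -366568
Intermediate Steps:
D(C) = 1 (D(C) = (2*C)/((2*C)) = (2*C)*(1/(2*C)) = 1)
D(228) - b = 1 - 1*366569 = 1 - 366569 = -366568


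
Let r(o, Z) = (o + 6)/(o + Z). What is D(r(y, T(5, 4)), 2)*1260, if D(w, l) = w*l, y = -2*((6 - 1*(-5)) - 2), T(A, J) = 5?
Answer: 30240/13 ≈ 2326.2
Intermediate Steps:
y = -18 (y = -2*((6 + 5) - 2) = -2*(11 - 2) = -2*9 = -18)
r(o, Z) = (6 + o)/(Z + o)
D(w, l) = l*w
D(r(y, T(5, 4)), 2)*1260 = (2*((6 - 18)/(5 - 18)))*1260 = (2*(-12/(-13)))*1260 = (2*(-1/13*(-12)))*1260 = (2*(12/13))*1260 = (24/13)*1260 = 30240/13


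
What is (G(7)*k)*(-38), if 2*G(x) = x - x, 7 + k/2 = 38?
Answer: 0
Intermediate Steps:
k = 62 (k = -14 + 2*38 = -14 + 76 = 62)
G(x) = 0 (G(x) = (x - x)/2 = (½)*0 = 0)
(G(7)*k)*(-38) = (0*62)*(-38) = 0*(-38) = 0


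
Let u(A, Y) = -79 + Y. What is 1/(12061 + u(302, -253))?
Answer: 1/11729 ≈ 8.5259e-5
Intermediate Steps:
1/(12061 + u(302, -253)) = 1/(12061 + (-79 - 253)) = 1/(12061 - 332) = 1/11729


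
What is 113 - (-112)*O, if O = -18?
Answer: -1903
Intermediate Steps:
113 - (-112)*O = 113 - (-112)*(-18) = 113 - 56*36 = 113 - 2016 = -1903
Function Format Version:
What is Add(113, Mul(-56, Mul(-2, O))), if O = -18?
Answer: -1903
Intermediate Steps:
Add(113, Mul(-56, Mul(-2, O))) = Add(113, Mul(-56, Mul(-2, -18))) = Add(113, Mul(-56, 36)) = Add(113, -2016) = -1903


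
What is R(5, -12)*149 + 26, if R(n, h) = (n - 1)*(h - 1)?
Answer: -7722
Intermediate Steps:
R(n, h) = (-1 + h)*(-1 + n) (R(n, h) = (-1 + n)*(-1 + h) = (-1 + h)*(-1 + n))
R(5, -12)*149 + 26 = (1 - 1*(-12) - 1*5 - 12*5)*149 + 26 = (1 + 12 - 5 - 60)*149 + 26 = -52*149 + 26 = -7748 + 26 = -7722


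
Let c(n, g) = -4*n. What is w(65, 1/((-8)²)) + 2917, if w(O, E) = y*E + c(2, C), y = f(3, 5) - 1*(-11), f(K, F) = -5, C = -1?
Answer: 93091/32 ≈ 2909.1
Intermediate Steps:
y = 6 (y = -5 - 1*(-11) = -5 + 11 = 6)
w(O, E) = -8 + 6*E (w(O, E) = 6*E - 4*2 = 6*E - 8 = -8 + 6*E)
w(65, 1/((-8)²)) + 2917 = (-8 + 6/((-8)²)) + 2917 = (-8 + 6/64) + 2917 = (-8 + 6*(1/64)) + 2917 = (-8 + 3/32) + 2917 = -253/32 + 2917 = 93091/32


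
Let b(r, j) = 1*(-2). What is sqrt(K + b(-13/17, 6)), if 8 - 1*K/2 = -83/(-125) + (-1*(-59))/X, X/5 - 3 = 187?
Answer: sqrt(2831095)/475 ≈ 3.5423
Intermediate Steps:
X = 950 (X = 15 + 5*187 = 15 + 935 = 950)
b(r, j) = -2
K = 34551/2375 (K = 16 - 2*(-83/(-125) - 1*(-59)/950) = 16 - 2*(-83*(-1/125) + 59*(1/950)) = 16 - 2*(83/125 + 59/950) = 16 - 2*3449/4750 = 16 - 3449/2375 = 34551/2375 ≈ 14.548)
sqrt(K + b(-13/17, 6)) = sqrt(34551/2375 - 2) = sqrt(29801/2375) = sqrt(2831095)/475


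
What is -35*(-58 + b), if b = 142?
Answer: -2940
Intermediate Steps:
-35*(-58 + b) = -35*(-58 + 142) = -35*84 = -2940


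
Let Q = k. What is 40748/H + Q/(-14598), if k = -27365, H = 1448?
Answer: 39653989/1321119 ≈ 30.015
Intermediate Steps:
Q = -27365
40748/H + Q/(-14598) = 40748/1448 - 27365/(-14598) = 40748*(1/1448) - 27365*(-1/14598) = 10187/362 + 27365/14598 = 39653989/1321119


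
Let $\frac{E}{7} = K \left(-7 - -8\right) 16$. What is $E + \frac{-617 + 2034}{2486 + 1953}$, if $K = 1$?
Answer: $\frac{498585}{4439} \approx 112.32$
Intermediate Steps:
$E = 112$ ($E = 7 \cdot 1 \left(-7 - -8\right) 16 = 7 \cdot 1 \left(-7 + 8\right) 16 = 7 \cdot 1 \cdot 1 \cdot 16 = 7 \cdot 1 \cdot 16 = 7 \cdot 16 = 112$)
$E + \frac{-617 + 2034}{2486 + 1953} = 112 + \frac{-617 + 2034}{2486 + 1953} = 112 + \frac{1417}{4439} = \frac{498585}{4439}$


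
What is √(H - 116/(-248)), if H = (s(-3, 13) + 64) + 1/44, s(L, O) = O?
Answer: √36042677/682 ≈ 8.8029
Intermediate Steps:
H = 3389/44 (H = (13 + 64) + 1/44 = 77 + 1/44 = 3389/44 ≈ 77.023)
√(H - 116/(-248)) = √(3389/44 - 116/(-248)) = √(3389/44 - 116*(-1/248)) = √(3389/44 + 29/62) = √(105697/1364) = √36042677/682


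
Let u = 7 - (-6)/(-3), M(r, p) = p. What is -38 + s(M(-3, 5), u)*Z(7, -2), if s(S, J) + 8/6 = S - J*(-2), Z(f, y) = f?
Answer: 173/3 ≈ 57.667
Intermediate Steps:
u = 5 (u = 7 - (-6)*(-1)/3 = 7 - 1*2 = 7 - 2 = 5)
s(S, J) = -4/3 + S + 2*J (s(S, J) = -4/3 + (S - J*(-2)) = -4/3 + (S + 2*J) = -4/3 + S + 2*J)
-38 + s(M(-3, 5), u)*Z(7, -2) = -38 + (-4/3 + 5 + 2*5)*7 = -38 + (-4/3 + 5 + 10)*7 = -38 + (41/3)*7 = -38 + 287/3 = 173/3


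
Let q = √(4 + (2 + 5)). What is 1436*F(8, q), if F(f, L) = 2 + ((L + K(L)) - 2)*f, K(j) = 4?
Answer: 25848 + 11488*√11 ≈ 63949.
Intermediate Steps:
q = √11 (q = √(4 + 7) = √11 ≈ 3.3166)
F(f, L) = 2 + f*(2 + L) (F(f, L) = 2 + ((L + 4) - 2)*f = 2 + ((4 + L) - 2)*f = 2 + (2 + L)*f = 2 + f*(2 + L))
1436*F(8, q) = 1436*(2 + 2*8 + √11*8) = 1436*(2 + 16 + 8*√11) = 1436*(18 + 8*√11) = 25848 + 11488*√11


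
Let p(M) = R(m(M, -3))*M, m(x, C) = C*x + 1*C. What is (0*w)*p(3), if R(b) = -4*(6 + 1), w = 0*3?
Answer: 0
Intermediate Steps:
m(x, C) = C + C*x (m(x, C) = C*x + C = C + C*x)
w = 0
R(b) = -28 (R(b) = -4*7 = -28)
p(M) = -28*M
(0*w)*p(3) = (0*0)*(-28*3) = 0*(-84) = 0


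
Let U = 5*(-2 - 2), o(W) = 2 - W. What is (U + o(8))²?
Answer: 676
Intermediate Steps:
U = -20 (U = 5*(-4) = -20)
(U + o(8))² = (-20 + (2 - 1*8))² = (-20 + (2 - 8))² = (-20 - 6)² = (-26)² = 676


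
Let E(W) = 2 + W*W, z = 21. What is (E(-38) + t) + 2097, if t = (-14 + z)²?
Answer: 3592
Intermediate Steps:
E(W) = 2 + W²
t = 49 (t = (-14 + 21)² = 7² = 49)
(E(-38) + t) + 2097 = ((2 + (-38)²) + 49) + 2097 = ((2 + 1444) + 49) + 2097 = (1446 + 49) + 2097 = 1495 + 2097 = 3592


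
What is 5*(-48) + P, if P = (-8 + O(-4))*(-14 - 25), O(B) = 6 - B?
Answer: -318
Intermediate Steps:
P = -78 (P = (-8 + (6 - 1*(-4)))*(-14 - 25) = (-8 + (6 + 4))*(-39) = (-8 + 10)*(-39) = 2*(-39) = -78)
5*(-48) + P = 5*(-48) - 78 = -240 - 78 = -318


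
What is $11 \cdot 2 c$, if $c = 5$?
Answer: $110$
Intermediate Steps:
$11 \cdot 2 c = 11 \cdot 2 \cdot 5 = 22 \cdot 5 = 110$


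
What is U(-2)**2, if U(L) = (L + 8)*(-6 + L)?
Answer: 2304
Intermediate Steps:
U(L) = (-6 + L)*(8 + L) (U(L) = (8 + L)*(-6 + L) = (-6 + L)*(8 + L))
U(-2)**2 = (-48 + (-2)**2 + 2*(-2))**2 = (-48 + 4 - 4)**2 = (-48)**2 = 2304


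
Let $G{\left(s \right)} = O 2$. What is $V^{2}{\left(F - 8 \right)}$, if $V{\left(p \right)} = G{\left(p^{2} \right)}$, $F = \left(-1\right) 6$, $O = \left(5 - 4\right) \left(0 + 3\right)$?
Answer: $36$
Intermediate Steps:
$O = 3$ ($O = 1 \cdot 3 = 3$)
$F = -6$
$G{\left(s \right)} = 6$ ($G{\left(s \right)} = 3 \cdot 2 = 6$)
$V{\left(p \right)} = 6$
$V^{2}{\left(F - 8 \right)} = 6^{2} = 36$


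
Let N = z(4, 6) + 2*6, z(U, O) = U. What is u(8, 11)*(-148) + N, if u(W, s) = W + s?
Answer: -2796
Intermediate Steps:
N = 16 (N = 4 + 2*6 = 4 + 12 = 16)
u(8, 11)*(-148) + N = (8 + 11)*(-148) + 16 = 19*(-148) + 16 = -2812 + 16 = -2796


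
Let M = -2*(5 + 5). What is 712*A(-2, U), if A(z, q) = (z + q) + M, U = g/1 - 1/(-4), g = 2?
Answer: -14062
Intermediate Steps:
M = -20 (M = -2*10 = -20)
U = 9/4 (U = 2/1 - 1/(-4) = 2*1 - 1*(-¼) = 2 + ¼ = 9/4 ≈ 2.2500)
A(z, q) = -20 + q + z (A(z, q) = (z + q) - 20 = (q + z) - 20 = -20 + q + z)
712*A(-2, U) = 712*(-20 + 9/4 - 2) = 712*(-79/4) = -14062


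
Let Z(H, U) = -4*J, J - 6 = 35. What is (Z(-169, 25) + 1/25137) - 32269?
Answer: -815268320/25137 ≈ -32433.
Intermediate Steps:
J = 41 (J = 6 + 35 = 41)
Z(H, U) = -164 (Z(H, U) = -4*41 = -164)
(Z(-169, 25) + 1/25137) - 32269 = (-164 + 1/25137) - 32269 = -4122467/25137 - 32269 = -815268320/25137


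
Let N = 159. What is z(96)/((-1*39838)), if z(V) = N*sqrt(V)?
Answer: -318*sqrt(6)/19919 ≈ -0.039105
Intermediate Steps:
z(V) = 159*sqrt(V)
z(96)/((-1*39838)) = (159*sqrt(96))/((-1*39838)) = (159*(4*sqrt(6)))/(-39838) = (636*sqrt(6))*(-1/39838) = -318*sqrt(6)/19919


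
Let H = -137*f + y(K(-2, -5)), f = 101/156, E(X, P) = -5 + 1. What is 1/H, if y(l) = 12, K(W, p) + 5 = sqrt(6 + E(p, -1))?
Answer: -156/11965 ≈ -0.013038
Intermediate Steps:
E(X, P) = -4
K(W, p) = -5 + sqrt(2) (K(W, p) = -5 + sqrt(6 - 4) = -5 + sqrt(2))
f = 101/156 (f = 101*(1/156) = 101/156 ≈ 0.64744)
H = -11965/156 (H = -137*101/156 + 12 = -13837/156 + 12 = -11965/156 ≈ -76.699)
1/H = 1/(-11965/156) = -156/11965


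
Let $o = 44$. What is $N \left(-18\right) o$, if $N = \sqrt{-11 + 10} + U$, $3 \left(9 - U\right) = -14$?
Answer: $-10824 - 792 i \approx -10824.0 - 792.0 i$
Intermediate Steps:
$U = \frac{41}{3}$ ($U = 9 - - \frac{14}{3} = 9 + \frac{14}{3} = \frac{41}{3} \approx 13.667$)
$N = \frac{41}{3} + i$ ($N = \sqrt{-11 + 10} + \frac{41}{3} = \sqrt{-1} + \frac{41}{3} = i + \frac{41}{3} = \frac{41}{3} + i \approx 13.667 + 1.0 i$)
$N \left(-18\right) o = \left(\frac{41}{3} + i\right) \left(-18\right) 44 = \left(-246 - 18 i\right) 44 = -10824 - 792 i$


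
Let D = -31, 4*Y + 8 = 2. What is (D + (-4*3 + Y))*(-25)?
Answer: 2225/2 ≈ 1112.5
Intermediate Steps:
Y = -3/2 (Y = -2 + (¼)*2 = -2 + ½ = -3/2 ≈ -1.5000)
(D + (-4*3 + Y))*(-25) = (-31 + (-4*3 - 3/2))*(-25) = (-31 + (-12 - 3/2))*(-25) = (-31 - 27/2)*(-25) = -89/2*(-25) = 2225/2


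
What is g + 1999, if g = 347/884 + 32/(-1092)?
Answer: 37116179/18564 ≈ 1999.4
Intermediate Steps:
g = 6743/18564 (g = 347*(1/884) + 32*(-1/1092) = 347/884 - 8/273 = 6743/18564 ≈ 0.36323)
g + 1999 = 6743/18564 + 1999 = 37116179/18564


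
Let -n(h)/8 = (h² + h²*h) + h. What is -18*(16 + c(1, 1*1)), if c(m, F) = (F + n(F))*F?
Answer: 126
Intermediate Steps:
n(h) = -8*h - 8*h² - 8*h³ (n(h) = -8*((h² + h²*h) + h) = -8*((h² + h³) + h) = -8*(h + h² + h³) = -8*h - 8*h² - 8*h³)
c(m, F) = F*(F - 8*F*(1 + F + F²)) (c(m, F) = (F - 8*F*(1 + F + F²))*F = F*(F - 8*F*(1 + F + F²)))
-18*(16 + c(1, 1*1)) = -18*(16 - (1*1)²*(7 + 8*(1*1) + 8*(1*1)²)) = -18*(16 - 1*1²*(7 + 8*1 + 8*1²)) = -18*(16 - 1*1*(7 + 8 + 8*1)) = -18*(16 - 1*1*(7 + 8 + 8)) = -18*(16 - 1*1*23) = -18*(16 - 23) = -18*(-7) = 126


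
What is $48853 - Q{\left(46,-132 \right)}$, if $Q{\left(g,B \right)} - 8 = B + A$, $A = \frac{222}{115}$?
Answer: $\frac{5632133}{115} \approx 48975.0$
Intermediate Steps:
$A = \frac{222}{115}$ ($A = 222 \cdot \frac{1}{115} = \frac{222}{115} \approx 1.9304$)
$Q{\left(g,B \right)} = \frac{1142}{115} + B$ ($Q{\left(g,B \right)} = 8 + \left(B + \frac{222}{115}\right) = 8 + \left(\frac{222}{115} + B\right) = \frac{1142}{115} + B$)
$48853 - Q{\left(46,-132 \right)} = 48853 - \left(\frac{1142}{115} - 132\right) = 48853 - - \frac{14038}{115} = 48853 + \frac{14038}{115} = \frac{5632133}{115}$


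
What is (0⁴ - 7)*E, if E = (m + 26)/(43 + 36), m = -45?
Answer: 133/79 ≈ 1.6835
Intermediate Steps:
E = -19/79 (E = (-45 + 26)/(43 + 36) = -19/79 ≈ -0.24051)
(0⁴ - 7)*E = (0⁴ - 7)*(-19/79) = (0 - 7)*(-19/79) = -7*(-19/79) = 133/79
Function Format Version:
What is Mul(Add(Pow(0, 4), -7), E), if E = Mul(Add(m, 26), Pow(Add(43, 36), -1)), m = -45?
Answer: Rational(133, 79) ≈ 1.6835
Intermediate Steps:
E = Rational(-19, 79) (E = Mul(Add(-45, 26), Pow(Add(43, 36), -1)) = Mul(-19, Pow(79, -1)) = Mul(-19, Rational(1, 79)) = Rational(-19, 79) ≈ -0.24051)
Mul(Add(Pow(0, 4), -7), E) = Mul(Add(Pow(0, 4), -7), Rational(-19, 79)) = Mul(Add(0, -7), Rational(-19, 79)) = Mul(-7, Rational(-19, 79)) = Rational(133, 79)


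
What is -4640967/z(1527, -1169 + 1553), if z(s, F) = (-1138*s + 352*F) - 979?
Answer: 4640967/1603537 ≈ 2.8942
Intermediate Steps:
z(s, F) = -979 - 1138*s + 352*F
-4640967/z(1527, -1169 + 1553) = -4640967/(-979 - 1138*1527 + 352*(-1169 + 1553)) = -4640967/(-979 - 1737726 + 352*384) = -4640967/(-979 - 1737726 + 135168) = -4640967/(-1603537) = -4640967*(-1/1603537) = 4640967/1603537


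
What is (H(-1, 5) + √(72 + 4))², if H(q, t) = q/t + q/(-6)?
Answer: 68401/900 - 2*√19/15 ≈ 75.420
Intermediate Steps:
H(q, t) = -q/6 + q/t (H(q, t) = q/t + q*(-⅙) = q/t - q/6 = -q/6 + q/t)
(H(-1, 5) + √(72 + 4))² = ((-⅙*(-1) - 1/5) + √(72 + 4))² = ((⅙ - 1*⅕) + √76)² = ((⅙ - ⅕) + 2*√19)² = (-1/30 + 2*√19)²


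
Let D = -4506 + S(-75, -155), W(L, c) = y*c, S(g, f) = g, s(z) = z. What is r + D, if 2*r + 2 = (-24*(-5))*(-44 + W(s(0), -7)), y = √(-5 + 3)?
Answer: -7222 - 420*I*√2 ≈ -7222.0 - 593.97*I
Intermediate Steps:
y = I*√2 (y = √(-2) = I*√2 ≈ 1.4142*I)
W(L, c) = I*c*√2 (W(L, c) = (I*√2)*c = I*c*√2)
D = -4581 (D = -4506 - 75 = -4581)
r = -2641 - 420*I*√2 (r = -1 + ((-24*(-5))*(-44 + I*(-7)*√2))/2 = -1 + (120*(-44 - 7*I*√2))/2 = -1 + (-5280 - 840*I*√2)/2 = -1 + (-2640 - 420*I*√2) = -2641 - 420*I*√2 ≈ -2641.0 - 593.97*I)
r + D = (-2641 - 420*I*√2) - 4581 = -7222 - 420*I*√2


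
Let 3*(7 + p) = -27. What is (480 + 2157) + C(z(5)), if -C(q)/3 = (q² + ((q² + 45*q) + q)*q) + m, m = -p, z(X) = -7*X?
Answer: -41511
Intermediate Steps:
p = -16 (p = -7 + (⅓)*(-27) = -7 - 9 = -16)
m = 16 (m = -1*(-16) = 16)
C(q) = -48 - 3*q² - 3*q*(q² + 46*q) (C(q) = -3*((q² + ((q² + 45*q) + q)*q) + 16) = -3*((q² + (q² + 46*q)*q) + 16) = -3*((q² + q*(q² + 46*q)) + 16) = -3*(16 + q² + q*(q² + 46*q)) = -48 - 3*q² - 3*q*(q² + 46*q))
(480 + 2157) + C(z(5)) = (480 + 2157) + (-48 - 141*(-7*5)² - 3*(-7*5)³) = 2637 + (-48 - 141*(-35)² - 3*(-35)³) = 2637 + (-48 - 141*1225 - 3*(-42875)) = 2637 + (-48 - 172725 + 128625) = 2637 - 44148 = -41511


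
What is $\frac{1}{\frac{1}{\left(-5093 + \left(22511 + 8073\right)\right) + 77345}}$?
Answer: $102836$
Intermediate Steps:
$\frac{1}{\frac{1}{\left(-5093 + \left(22511 + 8073\right)\right) + 77345}} = \frac{1}{\frac{1}{\left(-5093 + 30584\right) + 77345}} = \frac{1}{\frac{1}{25491 + 77345}} = \frac{1}{\frac{1}{102836}} = 102836$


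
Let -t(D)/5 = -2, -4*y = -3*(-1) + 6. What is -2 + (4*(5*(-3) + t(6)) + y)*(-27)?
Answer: 2395/4 ≈ 598.75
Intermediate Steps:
y = -9/4 (y = -(-3*(-1) + 6)/4 = -(3 + 6)/4 = -¼*9 = -9/4 ≈ -2.2500)
t(D) = 10 (t(D) = -5*(-2) = 10)
-2 + (4*(5*(-3) + t(6)) + y)*(-27) = -2 + (4*(5*(-3) + 10) - 9/4)*(-27) = -2 + (4*(-15 + 10) - 9/4)*(-27) = -2 + (4*(-5) - 9/4)*(-27) = -2 + (-20 - 9/4)*(-27) = -2 - 89/4*(-27) = -2 + 2403/4 = 2395/4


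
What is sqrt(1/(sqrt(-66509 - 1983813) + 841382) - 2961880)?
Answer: sqrt((-2492072518159 - 2961880*I*sqrt(2050322))/(841382 + I*sqrt(2050322))) ≈ 1721.0*I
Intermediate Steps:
sqrt(1/(sqrt(-66509 - 1983813) + 841382) - 2961880) = sqrt(1/(sqrt(-2050322) + 841382) - 2961880) = sqrt(1/(I*sqrt(2050322) + 841382) - 2961880) = sqrt(1/(841382 + I*sqrt(2050322)) - 2961880) = sqrt(-2961880 + 1/(841382 + I*sqrt(2050322)))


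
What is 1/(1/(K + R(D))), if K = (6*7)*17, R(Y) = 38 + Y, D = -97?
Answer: 655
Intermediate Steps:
K = 714 (K = 42*17 = 714)
1/(1/(K + R(D))) = 1/(1/(714 + (38 - 97))) = 1/(1/(714 - 59)) = 1/(1/655) = 655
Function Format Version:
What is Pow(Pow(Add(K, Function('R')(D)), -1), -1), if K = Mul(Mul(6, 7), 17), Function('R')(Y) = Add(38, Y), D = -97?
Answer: 655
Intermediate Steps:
K = 714 (K = Mul(42, 17) = 714)
Pow(Pow(Add(K, Function('R')(D)), -1), -1) = Pow(Pow(Add(714, Add(38, -97)), -1), -1) = Pow(Pow(Add(714, -59), -1), -1) = Pow(Pow(655, -1), -1) = Pow(Rational(1, 655), -1) = 655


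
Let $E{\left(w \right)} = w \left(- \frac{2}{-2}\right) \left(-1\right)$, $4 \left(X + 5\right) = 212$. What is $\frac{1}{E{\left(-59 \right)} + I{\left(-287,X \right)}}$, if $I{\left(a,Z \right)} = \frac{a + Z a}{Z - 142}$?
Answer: $\frac{94}{19609} \approx 0.0047937$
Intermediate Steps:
$X = 48$ ($X = -5 + \frac{1}{4} \cdot 212 = -5 + 53 = 48$)
$I{\left(a,Z \right)} = \frac{a + Z a}{-142 + Z}$
$E{\left(w \right)} = - w$ ($E{\left(w \right)} = w \left(\left(-2\right) \left(- \frac{1}{2}\right)\right) \left(-1\right) = w 1 \left(-1\right) = w \left(-1\right) = - w$)
$\frac{1}{E{\left(-59 \right)} + I{\left(-287,X \right)}} = \frac{1}{\left(-1\right) \left(-59\right) - \frac{287 \left(1 + 48\right)}{-142 + 48}} = \frac{1}{59 - 287 \frac{1}{-94} \cdot 49} = \frac{1}{59 - \left(- \frac{287}{94}\right) 49} = \frac{1}{59 + \frac{14063}{94}} = \frac{1}{\frac{19609}{94}} = \frac{94}{19609}$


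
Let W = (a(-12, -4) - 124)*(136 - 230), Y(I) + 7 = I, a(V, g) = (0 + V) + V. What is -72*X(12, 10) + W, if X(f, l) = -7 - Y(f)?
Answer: 14776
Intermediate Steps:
a(V, g) = 2*V (a(V, g) = V + V = 2*V)
Y(I) = -7 + I
W = 13912 (W = (2*(-12) - 124)*(136 - 230) = (-24 - 124)*(-94) = -148*(-94) = 13912)
X(f, l) = -f (X(f, l) = -7 - (-7 + f) = -7 + (7 - f) = -f)
-72*X(12, 10) + W = -(-72)*12 + 13912 = -72*(-12) + 13912 = 864 + 13912 = 14776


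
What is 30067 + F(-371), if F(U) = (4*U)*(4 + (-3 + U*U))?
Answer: -204230661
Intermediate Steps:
F(U) = 4*U*(1 + U²) (F(U) = (4*U)*(4 + (-3 + U²)) = (4*U)*(1 + U²) = 4*U*(1 + U²))
30067 + F(-371) = 30067 + 4*(-371)*(1 + (-371)²) = 30067 + 4*(-371)*(1 + 137641) = 30067 + 4*(-371)*137642 = 30067 - 204260728 = -204230661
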